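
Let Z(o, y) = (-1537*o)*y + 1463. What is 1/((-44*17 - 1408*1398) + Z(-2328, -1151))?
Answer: -1/4120402205 ≈ -2.4269e-10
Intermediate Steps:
Z(o, y) = 1463 - 1537*o*y (Z(o, y) = -1537*o*y + 1463 = 1463 - 1537*o*y)
1/((-44*17 - 1408*1398) + Z(-2328, -1151)) = 1/((-44*17 - 1408*1398) + (1463 - 1537*(-2328)*(-1151))) = 1/((-748 - 1968384) + (1463 - 4118434536)) = 1/(-1969132 - 4118433073) = 1/(-4120402205) = -1/4120402205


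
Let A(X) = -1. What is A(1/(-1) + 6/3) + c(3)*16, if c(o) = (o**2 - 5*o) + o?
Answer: -49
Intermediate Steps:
c(o) = o**2 - 4*o
A(1/(-1) + 6/3) + c(3)*16 = -1 + (3*(-4 + 3))*16 = -1 + (3*(-1))*16 = -1 - 3*16 = -1 - 48 = -49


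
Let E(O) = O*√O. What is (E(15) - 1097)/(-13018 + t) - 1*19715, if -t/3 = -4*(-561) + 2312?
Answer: -526113393/26686 - 15*√15/26686 ≈ -19715.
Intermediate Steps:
E(O) = O^(3/2)
t = -13668 (t = -3*(-4*(-561) + 2312) = -3*(2244 + 2312) = -3*4556 = -13668)
(E(15) - 1097)/(-13018 + t) - 1*19715 = (15^(3/2) - 1097)/(-13018 - 13668) - 1*19715 = (15*√15 - 1097)/(-26686) - 19715 = (-1097 + 15*√15)*(-1/26686) - 19715 = (1097/26686 - 15*√15/26686) - 19715 = -526113393/26686 - 15*√15/26686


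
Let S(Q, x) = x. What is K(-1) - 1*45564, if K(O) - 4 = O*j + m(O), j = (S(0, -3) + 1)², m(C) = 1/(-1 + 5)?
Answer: -182255/4 ≈ -45564.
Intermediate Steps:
m(C) = ¼ (m(C) = 1/4 = ¼)
j = 4 (j = (-3 + 1)² = (-2)² = 4)
K(O) = 17/4 + 4*O (K(O) = 4 + (O*4 + ¼) = 4 + (4*O + ¼) = 4 + (¼ + 4*O) = 17/4 + 4*O)
K(-1) - 1*45564 = (17/4 + 4*(-1)) - 1*45564 = (17/4 - 4) - 45564 = ¼ - 45564 = -182255/4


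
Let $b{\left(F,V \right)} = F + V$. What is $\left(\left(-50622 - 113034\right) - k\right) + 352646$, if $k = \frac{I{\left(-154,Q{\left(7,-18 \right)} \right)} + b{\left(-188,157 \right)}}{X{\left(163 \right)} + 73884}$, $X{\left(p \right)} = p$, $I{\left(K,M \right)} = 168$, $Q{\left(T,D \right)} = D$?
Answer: $\frac{13994142393}{74047} \approx 1.8899 \cdot 10^{5}$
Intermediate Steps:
$k = \frac{137}{74047}$ ($k = \frac{168 + \left(-188 + 157\right)}{163 + 73884} = \frac{168 - 31}{74047} = 137 \cdot \frac{1}{74047} = \frac{137}{74047} \approx 0.0018502$)
$\left(\left(-50622 - 113034\right) - k\right) + 352646 = \left(\left(-50622 - 113034\right) - \frac{137}{74047}\right) + 352646 = \left(-163656 - \frac{137}{74047}\right) + 352646 = - \frac{12118235969}{74047} + 352646 = \frac{13994142393}{74047}$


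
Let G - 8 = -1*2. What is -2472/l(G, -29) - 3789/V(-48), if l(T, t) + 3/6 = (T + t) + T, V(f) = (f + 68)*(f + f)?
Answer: 641673/4480 ≈ 143.23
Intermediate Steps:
V(f) = 2*f*(68 + f) (V(f) = (68 + f)*(2*f) = 2*f*(68 + f))
G = 6 (G = 8 - 1*2 = 8 - 2 = 6)
l(T, t) = -½ + t + 2*T (l(T, t) = -½ + ((T + t) + T) = -½ + (t + 2*T) = -½ + t + 2*T)
-2472/l(G, -29) - 3789/V(-48) = -2472/(-½ - 29 + 2*6) - 3789*(-1/(96*(68 - 48))) = -2472/(-½ - 29 + 12) - 3789/(2*(-48)*20) = -2472/(-35/2) - 3789/(-1920) = -2472*(-2/35) - 3789*(-1/1920) = 4944/35 + 1263/640 = 641673/4480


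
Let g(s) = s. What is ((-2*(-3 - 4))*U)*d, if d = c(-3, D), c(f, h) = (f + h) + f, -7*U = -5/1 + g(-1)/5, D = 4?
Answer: -104/5 ≈ -20.800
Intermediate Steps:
U = 26/35 (U = -(-5/1 - 1/5)/7 = -(-5*1 - 1*⅕)/7 = -(-5 - ⅕)/7 = -⅐*(-26/5) = 26/35 ≈ 0.74286)
c(f, h) = h + 2*f
d = -2 (d = 4 + 2*(-3) = 4 - 6 = -2)
((-2*(-3 - 4))*U)*d = (-2*(-3 - 4)*(26/35))*(-2) = (-2*(-7)*(26/35))*(-2) = (14*(26/35))*(-2) = (52/5)*(-2) = -104/5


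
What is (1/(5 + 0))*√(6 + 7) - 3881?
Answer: -3881 + √13/5 ≈ -3880.3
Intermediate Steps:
(1/(5 + 0))*√(6 + 7) - 3881 = (1/5)*√13 - 3881 = ((⅕)*1)*√13 - 3881 = √13/5 - 3881 = -3881 + √13/5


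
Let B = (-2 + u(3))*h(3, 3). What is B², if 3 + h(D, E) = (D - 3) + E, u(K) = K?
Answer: 0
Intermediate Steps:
h(D, E) = -6 + D + E (h(D, E) = -3 + ((D - 3) + E) = -3 + ((-3 + D) + E) = -3 + (-3 + D + E) = -6 + D + E)
B = 0 (B = (-2 + 3)*(-6 + 3 + 3) = 1*0 = 0)
B² = 0² = 0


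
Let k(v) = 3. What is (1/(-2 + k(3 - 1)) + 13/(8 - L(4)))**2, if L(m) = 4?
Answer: 289/16 ≈ 18.063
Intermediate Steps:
(1/(-2 + k(3 - 1)) + 13/(8 - L(4)))**2 = (1/(-2 + 3) + 13/(8 - 1*4))**2 = (1/1 + 13/(8 - 4))**2 = (1 + 13/4)**2 = (17/4)**2 = 289/16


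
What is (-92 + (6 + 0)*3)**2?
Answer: 5476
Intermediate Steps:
(-92 + (6 + 0)*3)**2 = (-92 + 6*3)**2 = (-92 + 18)**2 = (-74)**2 = 5476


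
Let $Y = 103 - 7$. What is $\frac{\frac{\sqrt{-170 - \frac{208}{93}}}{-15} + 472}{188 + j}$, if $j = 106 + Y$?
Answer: $\frac{236}{195} - \frac{i \sqrt{1489674}}{544050} \approx 1.2103 - 0.0022434 i$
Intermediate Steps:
$Y = 96$
$j = 202$ ($j = 106 + 96 = 202$)
$\frac{\frac{\sqrt{-170 - \frac{208}{93}}}{-15} + 472}{188 + j} = \frac{\frac{\sqrt{-170 - \frac{208}{93}}}{-15} + 472}{188 + 202} = \frac{\sqrt{-170 - \frac{208}{93}} \left(- \frac{1}{15}\right) + 472}{390} = \left(\sqrt{-170 - \frac{208}{93}} \left(- \frac{1}{15}\right) + 472\right) \frac{1}{390} = \left(\sqrt{- \frac{16018}{93}} \left(- \frac{1}{15}\right) + 472\right) \frac{1}{390} = \left(\frac{i \sqrt{1489674}}{93} \left(- \frac{1}{15}\right) + 472\right) \frac{1}{390} = \left(- \frac{i \sqrt{1489674}}{1395} + 472\right) \frac{1}{390} = \left(472 - \frac{i \sqrt{1489674}}{1395}\right) \frac{1}{390} = \frac{236}{195} - \frac{i \sqrt{1489674}}{544050}$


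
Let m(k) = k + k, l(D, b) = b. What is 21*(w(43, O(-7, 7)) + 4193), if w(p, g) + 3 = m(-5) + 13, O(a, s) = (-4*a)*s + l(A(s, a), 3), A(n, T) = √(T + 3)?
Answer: 88053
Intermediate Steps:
A(n, T) = √(3 + T)
m(k) = 2*k
O(a, s) = 3 - 4*a*s (O(a, s) = (-4*a)*s + 3 = -4*a*s + 3 = 3 - 4*a*s)
w(p, g) = 0 (w(p, g) = -3 + (2*(-5) + 13) = -3 + (-10 + 13) = -3 + 3 = 0)
21*(w(43, O(-7, 7)) + 4193) = 21*(0 + 4193) = 21*4193 = 88053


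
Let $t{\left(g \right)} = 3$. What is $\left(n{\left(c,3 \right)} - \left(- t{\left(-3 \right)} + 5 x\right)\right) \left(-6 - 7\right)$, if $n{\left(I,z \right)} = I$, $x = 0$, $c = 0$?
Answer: $-39$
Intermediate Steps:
$\left(n{\left(c,3 \right)} - \left(- t{\left(-3 \right)} + 5 x\right)\right) \left(-6 - 7\right) = \left(0 + \left(3 - 0\right)\right) \left(-6 - 7\right) = \left(0 + \left(3 + 0\right)\right) \left(-6 - 7\right) = \left(0 + 3\right) \left(-13\right) = 3 \left(-13\right) = -39$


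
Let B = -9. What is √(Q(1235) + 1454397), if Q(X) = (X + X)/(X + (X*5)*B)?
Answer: √703928126/22 ≈ 1206.0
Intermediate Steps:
Q(X) = -1/22 (Q(X) = (X + X)/(X + (X*5)*(-9)) = (2*X)/(X + (5*X)*(-9)) = (2*X)/(X - 45*X) = (2*X)/((-44*X)) = (2*X)*(-1/(44*X)) = -1/22)
√(Q(1235) + 1454397) = √(-1/22 + 1454397) = √(31996733/22) = √703928126/22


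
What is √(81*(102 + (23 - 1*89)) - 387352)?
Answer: 2*I*√96109 ≈ 620.03*I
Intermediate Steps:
√(81*(102 + (23 - 1*89)) - 387352) = √(81*(102 + (23 - 89)) - 387352) = √(81*(102 - 66) - 387352) = √(81*36 - 387352) = √(2916 - 387352) = √(-384436) = 2*I*√96109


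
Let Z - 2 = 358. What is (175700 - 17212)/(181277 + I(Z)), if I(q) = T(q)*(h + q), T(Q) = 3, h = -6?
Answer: 158488/182339 ≈ 0.86919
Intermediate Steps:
Z = 360 (Z = 2 + 358 = 360)
I(q) = -18 + 3*q (I(q) = 3*(-6 + q) = -18 + 3*q)
(175700 - 17212)/(181277 + I(Z)) = (175700 - 17212)/(181277 + (-18 + 3*360)) = 158488/(181277 + (-18 + 1080)) = 158488/(181277 + 1062) = 158488/182339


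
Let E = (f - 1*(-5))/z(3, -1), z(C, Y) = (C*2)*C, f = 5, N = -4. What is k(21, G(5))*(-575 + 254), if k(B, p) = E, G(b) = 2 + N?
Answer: -535/3 ≈ -178.33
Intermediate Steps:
G(b) = -2 (G(b) = 2 - 4 = -2)
z(C, Y) = 2*C² (z(C, Y) = (2*C)*C = 2*C²)
E = 5/9 (E = (5 - 1*(-5))/((2*3²)) = (5 + 5)/((2*9)) = 10/18 = 10*(1/18) = 5/9 ≈ 0.55556)
k(B, p) = 5/9
k(21, G(5))*(-575 + 254) = 5*(-575 + 254)/9 = (5/9)*(-321) = -535/3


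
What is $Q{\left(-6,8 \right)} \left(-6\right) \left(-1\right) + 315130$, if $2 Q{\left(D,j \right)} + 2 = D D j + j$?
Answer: $316012$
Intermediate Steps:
$Q{\left(D,j \right)} = -1 + \frac{j}{2} + \frac{j D^{2}}{2}$ ($Q{\left(D,j \right)} = -1 + \frac{D D j + j}{2} = -1 + \frac{D^{2} j + j}{2} = -1 + \frac{j D^{2} + j}{2} = -1 + \frac{j + j D^{2}}{2} = -1 + \left(\frac{j}{2} + \frac{j D^{2}}{2}\right) = -1 + \frac{j}{2} + \frac{j D^{2}}{2}$)
$Q{\left(-6,8 \right)} \left(-6\right) \left(-1\right) + 315130 = \left(-1 + \frac{1}{2} \cdot 8 + \frac{1}{2} \cdot 8 \left(-6\right)^{2}\right) \left(-6\right) \left(-1\right) + 315130 = \left(-1 + 4 + \frac{1}{2} \cdot 8 \cdot 36\right) \left(-6\right) \left(-1\right) + 315130 = \left(-1 + 4 + 144\right) \left(-6\right) \left(-1\right) + 315130 = 147 \left(-6\right) \left(-1\right) + 315130 = \left(-882\right) \left(-1\right) + 315130 = 882 + 315130 = 316012$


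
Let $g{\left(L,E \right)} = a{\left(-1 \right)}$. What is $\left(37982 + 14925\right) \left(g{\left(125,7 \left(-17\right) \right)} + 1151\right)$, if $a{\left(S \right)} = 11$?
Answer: $61477934$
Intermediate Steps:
$g{\left(L,E \right)} = 11$
$\left(37982 + 14925\right) \left(g{\left(125,7 \left(-17\right) \right)} + 1151\right) = \left(37982 + 14925\right) \left(11 + 1151\right) = 52907 \cdot 1162 = 61477934$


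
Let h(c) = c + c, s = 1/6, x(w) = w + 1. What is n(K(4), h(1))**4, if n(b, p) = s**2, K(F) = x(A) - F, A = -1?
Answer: 1/1679616 ≈ 5.9537e-7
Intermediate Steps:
x(w) = 1 + w
s = 1/6 (s = 1*(1/6) = 1/6 ≈ 0.16667)
K(F) = -F (K(F) = (1 - 1) - F = 0 - F = -F)
h(c) = 2*c
n(b, p) = 1/36 (n(b, p) = (1/6)**2 = 1/36)
n(K(4), h(1))**4 = (1/36)**4 = 1/1679616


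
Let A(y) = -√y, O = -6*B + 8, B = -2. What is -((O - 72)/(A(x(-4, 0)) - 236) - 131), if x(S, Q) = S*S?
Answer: 7847/60 ≈ 130.78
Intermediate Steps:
x(S, Q) = S²
O = 20 (O = -6*(-2) + 8 = 12 + 8 = 20)
-((O - 72)/(A(x(-4, 0)) - 236) - 131) = -((20 - 72)/(-√((-4)²) - 236) - 131) = -(-52/(-√16 - 236) - 131) = -(-52/(-1*4 - 236) - 131) = -(-52/(-4 - 236) - 131) = -(-52/(-240) - 131) = -(-52*(-1/240) - 131) = -(13/60 - 131) = -1*(-7847/60) = 7847/60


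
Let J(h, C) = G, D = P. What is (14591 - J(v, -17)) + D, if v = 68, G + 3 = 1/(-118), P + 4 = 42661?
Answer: 6755619/118 ≈ 57251.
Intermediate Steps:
P = 42657 (P = -4 + 42661 = 42657)
D = 42657
G = -355/118 (G = -3 + 1/(-118) = -3 - 1/118 = -355/118 ≈ -3.0085)
J(h, C) = -355/118
(14591 - J(v, -17)) + D = (14591 - 1*(-355/118)) + 42657 = (14591 + 355/118) + 42657 = 1722093/118 + 42657 = 6755619/118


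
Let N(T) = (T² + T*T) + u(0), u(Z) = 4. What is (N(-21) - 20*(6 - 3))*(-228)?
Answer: -188328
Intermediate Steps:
N(T) = 4 + 2*T² (N(T) = (T² + T*T) + 4 = (T² + T²) + 4 = 2*T² + 4 = 4 + 2*T²)
(N(-21) - 20*(6 - 3))*(-228) = ((4 + 2*(-21)²) - 20*(6 - 3))*(-228) = ((4 + 2*441) - 20*3)*(-228) = ((4 + 882) - 60)*(-228) = (886 - 60)*(-228) = 826*(-228) = -188328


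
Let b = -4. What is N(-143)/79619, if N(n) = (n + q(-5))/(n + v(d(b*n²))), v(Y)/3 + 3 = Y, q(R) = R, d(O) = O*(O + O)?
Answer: -37/799046601214934 ≈ -4.6305e-14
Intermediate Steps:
d(O) = 2*O² (d(O) = O*(2*O) = 2*O²)
v(Y) = -9 + 3*Y
N(n) = (-5 + n)/(-9 + n + 96*n⁴) (N(n) = (n - 5)/(n + (-9 + 3*(2*(-4*n²)²))) = (-5 + n)/(n + (-9 + 3*(2*(16*n⁴)))) = (-5 + n)/(n + (-9 + 3*(32*n⁴))) = (-5 + n)/(n + (-9 + 96*n⁴)) = (-5 + n)/(-9 + n + 96*n⁴))
N(-143)/79619 = ((-5 - 143)/(-9 - 143 + 96*(-143)⁴))/79619 = (-148/(-9 - 143 + 96*418161601))*(1/79619) = (-148/(-9 - 143 + 40143513696))*(1/79619) = (-148/40143513544)*(1/79619) = ((1/40143513544)*(-148))*(1/79619) = -37/10035878386*1/79619 = -37/799046601214934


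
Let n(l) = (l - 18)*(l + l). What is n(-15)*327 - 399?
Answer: 323331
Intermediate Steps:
n(l) = 2*l*(-18 + l) (n(l) = (-18 + l)*(2*l) = 2*l*(-18 + l))
n(-15)*327 - 399 = (2*(-15)*(-18 - 15))*327 - 399 = (2*(-15)*(-33))*327 - 399 = 990*327 - 399 = 323730 - 399 = 323331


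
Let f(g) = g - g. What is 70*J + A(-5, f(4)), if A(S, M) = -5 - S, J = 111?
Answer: 7770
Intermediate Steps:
f(g) = 0
70*J + A(-5, f(4)) = 70*111 + (-5 - 1*(-5)) = 7770 + (-5 + 5) = 7770 + 0 = 7770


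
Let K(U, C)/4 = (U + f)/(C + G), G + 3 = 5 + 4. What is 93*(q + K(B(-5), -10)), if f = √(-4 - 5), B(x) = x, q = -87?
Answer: -7626 - 279*I ≈ -7626.0 - 279.0*I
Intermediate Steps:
f = 3*I (f = √(-9) = 3*I ≈ 3.0*I)
G = 6 (G = -3 + (5 + 4) = -3 + 9 = 6)
K(U, C) = 4*(U + 3*I)/(6 + C) (K(U, C) = 4*((U + 3*I)/(C + 6)) = 4*((U + 3*I)/(6 + C)) = 4*(U + 3*I)/(6 + C))
93*(q + K(B(-5), -10)) = 93*(-87 + 4*(-5 + 3*I)/(6 - 10)) = 93*(-87 + 4*(-5 + 3*I)/(-4)) = 93*(-87 + 4*(-¼)*(-5 + 3*I)) = 93*(-87 + (5 - 3*I)) = 93*(-82 - 3*I) = -7626 - 279*I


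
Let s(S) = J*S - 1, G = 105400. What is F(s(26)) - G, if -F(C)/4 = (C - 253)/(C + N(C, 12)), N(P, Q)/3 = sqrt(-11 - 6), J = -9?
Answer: -2918649960/27689 - 2928*I*sqrt(17)/27689 ≈ -1.0541e+5 - 0.436*I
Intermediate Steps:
N(P, Q) = 3*I*sqrt(17) (N(P, Q) = 3*sqrt(-11 - 6) = 3*sqrt(-17) = 3*(I*sqrt(17)) = 3*I*sqrt(17))
s(S) = -1 - 9*S (s(S) = -9*S - 1 = -1 - 9*S)
F(C) = -4*(-253 + C)/(C + 3*I*sqrt(17)) (F(C) = -4*(C - 253)/(C + 3*I*sqrt(17)) = -4*(-253 + C)/(C + 3*I*sqrt(17)))
F(s(26)) - G = 4*(253 - (-1 - 9*26))/((-1 - 9*26) + 3*I*sqrt(17)) - 1*105400 = 4*(253 - (-1 - 234))/((-1 - 234) + 3*I*sqrt(17)) - 105400 = 4*(253 - 1*(-235))/(-235 + 3*I*sqrt(17)) - 105400 = 4*(253 + 235)/(-235 + 3*I*sqrt(17)) - 105400 = 4*488/(-235 + 3*I*sqrt(17)) - 105400 = 1952/(-235 + 3*I*sqrt(17)) - 105400 = -105400 + 1952/(-235 + 3*I*sqrt(17))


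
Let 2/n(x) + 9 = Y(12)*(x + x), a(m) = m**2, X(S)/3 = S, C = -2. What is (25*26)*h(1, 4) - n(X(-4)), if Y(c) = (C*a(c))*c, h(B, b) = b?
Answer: 215630998/82935 ≈ 2600.0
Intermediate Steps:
X(S) = 3*S
Y(c) = -2*c**3 (Y(c) = (-2*c**2)*c = -2*c**3)
n(x) = 2/(-9 - 6912*x) (n(x) = 2/(-9 + (-2*12**3)*(x + x)) = 2/(-9 + (-2*1728)*(2*x)) = 2/(-9 - 6912*x))
(25*26)*h(1, 4) - n(X(-4)) = (25*26)*4 - (-2)/(9 + 6912*(3*(-4))) = 650*4 - (-2)/(9 + 6912*(-12)) = 2600 - (-2)/(9 - 82944) = 2600 - (-2)/(-82935) = 2600 - (-2)*(-1)/82935 = 2600 - 1*2/82935 = 2600 - 2/82935 = 215630998/82935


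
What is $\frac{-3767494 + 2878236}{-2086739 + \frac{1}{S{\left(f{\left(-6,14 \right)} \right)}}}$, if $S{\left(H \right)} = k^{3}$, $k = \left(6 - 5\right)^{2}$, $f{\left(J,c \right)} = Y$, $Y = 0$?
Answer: $\frac{444629}{1043369} \approx 0.42615$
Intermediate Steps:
$f{\left(J,c \right)} = 0$
$k = 1$ ($k = 1^{2} = 1$)
$S{\left(H \right)} = 1$ ($S{\left(H \right)} = 1^{3} = 1$)
$\frac{-3767494 + 2878236}{-2086739 + \frac{1}{S{\left(f{\left(-6,14 \right)} \right)}}} = \frac{-3767494 + 2878236}{-2086739 + 1^{-1}} = - \frac{889258}{-2086739 + 1} = - \frac{889258}{-2086738} = \left(-889258\right) \left(- \frac{1}{2086738}\right) = \frac{444629}{1043369}$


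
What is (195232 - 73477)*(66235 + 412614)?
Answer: 58302259995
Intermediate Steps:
(195232 - 73477)*(66235 + 412614) = 121755*478849 = 58302259995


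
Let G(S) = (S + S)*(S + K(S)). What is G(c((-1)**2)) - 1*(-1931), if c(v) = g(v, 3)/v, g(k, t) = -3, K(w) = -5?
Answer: 1979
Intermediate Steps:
c(v) = -3/v
G(S) = 2*S*(-5 + S) (G(S) = (S + S)*(S - 5) = (2*S)*(-5 + S) = 2*S*(-5 + S))
G(c((-1)**2)) - 1*(-1931) = 2*(-3/((-1)**2))*(-5 - 3/((-1)**2)) - 1*(-1931) = 2*(-3/1)*(-5 - 3/1) + 1931 = 2*(-3*1)*(-5 - 3*1) + 1931 = 2*(-3)*(-5 - 3) + 1931 = 2*(-3)*(-8) + 1931 = 48 + 1931 = 1979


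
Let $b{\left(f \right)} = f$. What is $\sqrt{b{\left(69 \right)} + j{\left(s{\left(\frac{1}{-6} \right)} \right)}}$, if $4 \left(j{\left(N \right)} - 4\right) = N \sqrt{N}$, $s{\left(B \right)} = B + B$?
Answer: $\frac{\sqrt{2628 - i \sqrt{3}}}{6} \approx 8.544 - 0.0028156 i$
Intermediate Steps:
$s{\left(B \right)} = 2 B$
$j{\left(N \right)} = 4 + \frac{N^{\frac{3}{2}}}{4}$ ($j{\left(N \right)} = 4 + \frac{N \sqrt{N}}{4} = 4 + \frac{N^{\frac{3}{2}}}{4}$)
$\sqrt{b{\left(69 \right)} + j{\left(s{\left(\frac{1}{-6} \right)} \right)}} = \sqrt{69 + \left(4 + \frac{\left(\frac{2}{-6}\right)^{\frac{3}{2}}}{4}\right)} = \sqrt{69 + \left(4 + \frac{\left(2 \left(- \frac{1}{6}\right)\right)^{\frac{3}{2}}}{4}\right)} = \sqrt{69 + \left(4 + \frac{\left(- \frac{1}{3}\right)^{\frac{3}{2}}}{4}\right)} = \sqrt{69 + \left(4 + \frac{\left(- \frac{1}{9}\right) i \sqrt{3}}{4}\right)} = \sqrt{69 + \left(4 - \frac{i \sqrt{3}}{36}\right)} = \sqrt{73 - \frac{i \sqrt{3}}{36}}$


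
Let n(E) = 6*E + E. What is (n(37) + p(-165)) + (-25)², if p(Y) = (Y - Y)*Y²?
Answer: 884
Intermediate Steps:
p(Y) = 0 (p(Y) = 0*Y² = 0)
n(E) = 7*E
(n(37) + p(-165)) + (-25)² = (7*37 + 0) + (-25)² = (259 + 0) + 625 = 259 + 625 = 884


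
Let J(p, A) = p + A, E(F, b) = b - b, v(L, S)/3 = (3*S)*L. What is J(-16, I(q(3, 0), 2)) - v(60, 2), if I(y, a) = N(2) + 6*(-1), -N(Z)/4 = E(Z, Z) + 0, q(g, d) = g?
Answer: -1102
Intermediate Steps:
v(L, S) = 9*L*S (v(L, S) = 3*((3*S)*L) = 3*(3*L*S) = 9*L*S)
E(F, b) = 0
N(Z) = 0 (N(Z) = -4*(0 + 0) = -4*0 = 0)
I(y, a) = -6 (I(y, a) = 0 + 6*(-1) = 0 - 6 = -6)
J(p, A) = A + p
J(-16, I(q(3, 0), 2)) - v(60, 2) = (-6 - 16) - 9*60*2 = -22 - 1*1080 = -22 - 1080 = -1102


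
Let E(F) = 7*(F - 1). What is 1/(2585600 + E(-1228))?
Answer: 1/2576997 ≈ 3.8805e-7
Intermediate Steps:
E(F) = -7 + 7*F (E(F) = 7*(-1 + F) = -7 + 7*F)
1/(2585600 + E(-1228)) = 1/(2585600 + (-7 + 7*(-1228))) = 1/(2585600 + (-7 - 8596)) = 1/(2585600 - 8603) = 1/2576997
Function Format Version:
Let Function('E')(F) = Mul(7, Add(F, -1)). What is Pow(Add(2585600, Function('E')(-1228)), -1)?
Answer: Rational(1, 2576997) ≈ 3.8805e-7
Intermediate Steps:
Function('E')(F) = Add(-7, Mul(7, F)) (Function('E')(F) = Mul(7, Add(-1, F)) = Add(-7, Mul(7, F)))
Pow(Add(2585600, Function('E')(-1228)), -1) = Pow(Add(2585600, Add(-7, Mul(7, -1228))), -1) = Pow(Add(2585600, Add(-7, -8596)), -1) = Pow(Add(2585600, -8603), -1) = Pow(2576997, -1) = Rational(1, 2576997)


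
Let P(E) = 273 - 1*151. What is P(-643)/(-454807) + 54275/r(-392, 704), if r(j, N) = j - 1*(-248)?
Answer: -24684667493/65492208 ≈ -376.91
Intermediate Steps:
r(j, N) = 248 + j (r(j, N) = j + 248 = 248 + j)
P(E) = 122 (P(E) = 273 - 151 = 122)
P(-643)/(-454807) + 54275/r(-392, 704) = 122/(-454807) + 54275/(248 - 392) = 122*(-1/454807) + 54275/(-144) = -122/454807 + 54275*(-1/144) = -122/454807 - 54275/144 = -24684667493/65492208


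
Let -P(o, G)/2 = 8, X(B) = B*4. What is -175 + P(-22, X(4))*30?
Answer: -655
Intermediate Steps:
X(B) = 4*B
P(o, G) = -16 (P(o, G) = -2*8 = -16)
-175 + P(-22, X(4))*30 = -175 - 16*30 = -175 - 480 = -655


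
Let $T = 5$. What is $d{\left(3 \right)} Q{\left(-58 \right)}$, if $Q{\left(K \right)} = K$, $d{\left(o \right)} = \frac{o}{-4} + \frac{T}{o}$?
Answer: $- \frac{319}{6} \approx -53.167$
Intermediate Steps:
$d{\left(o \right)} = \frac{5}{o} - \frac{o}{4}$ ($d{\left(o \right)} = \frac{o}{-4} + \frac{5}{o} = o \left(- \frac{1}{4}\right) + \frac{5}{o} = - \frac{o}{4} + \frac{5}{o} = \frac{5}{o} - \frac{o}{4}$)
$d{\left(3 \right)} Q{\left(-58 \right)} = \left(\frac{5}{3} - \frac{3}{4}\right) \left(-58\right) = \frac{11}{12} \left(-58\right) = - \frac{319}{6}$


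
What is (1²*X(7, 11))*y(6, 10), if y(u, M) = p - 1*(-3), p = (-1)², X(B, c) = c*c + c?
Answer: 528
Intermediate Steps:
X(B, c) = c + c² (X(B, c) = c² + c = c + c²)
p = 1
y(u, M) = 4 (y(u, M) = 1 - 1*(-3) = 1 + 3 = 4)
(1²*X(7, 11))*y(6, 10) = (1²*(11*(1 + 11)))*4 = (1*(11*12))*4 = (1*132)*4 = 132*4 = 528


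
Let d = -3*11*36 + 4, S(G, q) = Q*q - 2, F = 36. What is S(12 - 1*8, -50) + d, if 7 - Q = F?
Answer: 264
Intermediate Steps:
Q = -29 (Q = 7 - 1*36 = 7 - 36 = -29)
S(G, q) = -2 - 29*q (S(G, q) = -29*q - 2 = -2 - 29*q)
d = -1184 (d = -33*36 + 4 = -1188 + 4 = -1184)
S(12 - 1*8, -50) + d = (-2 - 29*(-50)) - 1184 = (-2 + 1450) - 1184 = 1448 - 1184 = 264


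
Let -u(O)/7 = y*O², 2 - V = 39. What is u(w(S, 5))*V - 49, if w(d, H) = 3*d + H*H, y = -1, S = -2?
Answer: -93548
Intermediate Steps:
w(d, H) = H² + 3*d (w(d, H) = 3*d + H² = H² + 3*d)
V = -37 (V = 2 - 1*39 = 2 - 39 = -37)
u(O) = 7*O² (u(O) = -(-7)*O² = 7*O²)
u(w(S, 5))*V - 49 = (7*(5² + 3*(-2))²)*(-37) - 49 = (7*(25 - 6)²)*(-37) - 49 = (7*19²)*(-37) - 49 = (7*361)*(-37) - 49 = 2527*(-37) - 49 = -93499 - 49 = -93548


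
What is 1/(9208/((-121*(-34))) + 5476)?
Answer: 2057/11268736 ≈ 0.00018254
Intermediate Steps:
1/(9208/((-121*(-34))) + 5476) = 1/(9208/4114 + 5476) = 1/(9208*(1/4114) + 5476) = 1/(4604/2057 + 5476) = 1/(11268736/2057) = 2057/11268736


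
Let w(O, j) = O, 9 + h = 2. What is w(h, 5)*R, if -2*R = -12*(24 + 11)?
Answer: -1470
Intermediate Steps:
h = -7 (h = -9 + 2 = -7)
R = 210 (R = -(-6)*(24 + 11) = -(-6)*35 = -½*(-420) = 210)
w(h, 5)*R = -7*210 = -1470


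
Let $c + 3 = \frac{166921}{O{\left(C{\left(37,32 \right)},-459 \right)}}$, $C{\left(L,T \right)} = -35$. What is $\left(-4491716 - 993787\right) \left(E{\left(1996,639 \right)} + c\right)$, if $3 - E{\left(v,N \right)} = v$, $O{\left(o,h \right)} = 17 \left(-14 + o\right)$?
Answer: $\frac{10036215948267}{833} \approx 1.2048 \cdot 10^{10}$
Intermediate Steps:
$O{\left(o,h \right)} = -238 + 17 o$
$E{\left(v,N \right)} = 3 - v$
$c = - \frac{169420}{833}$ ($c = -3 + \frac{166921}{-238 + 17 \left(-35\right)} = -3 + \frac{166921}{-238 - 595} = -3 + \frac{166921}{-833} = -3 + 166921 \left(- \frac{1}{833}\right) = -3 - \frac{166921}{833} = - \frac{169420}{833} \approx -203.39$)
$\left(-4491716 - 993787\right) \left(E{\left(1996,639 \right)} + c\right) = \left(-4491716 - 993787\right) \left(\left(3 - 1996\right) - \frac{169420}{833}\right) = - 5485503 \left(\left(3 - 1996\right) - \frac{169420}{833}\right) = - 5485503 \left(-1993 - \frac{169420}{833}\right) = \left(-5485503\right) \left(- \frac{1829589}{833}\right) = \frac{10036215948267}{833}$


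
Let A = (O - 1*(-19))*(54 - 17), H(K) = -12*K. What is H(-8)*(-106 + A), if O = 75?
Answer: 323712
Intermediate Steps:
A = 3478 (A = (75 - 1*(-19))*(54 - 17) = (75 + 19)*37 = 94*37 = 3478)
H(-8)*(-106 + A) = (-12*(-8))*(-106 + 3478) = 96*3372 = 323712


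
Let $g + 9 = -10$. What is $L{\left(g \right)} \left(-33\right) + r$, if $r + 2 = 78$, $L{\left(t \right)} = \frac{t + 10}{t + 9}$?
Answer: $\frac{463}{10} \approx 46.3$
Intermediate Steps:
$g = -19$ ($g = -9 - 10 = -19$)
$L{\left(t \right)} = \frac{10 + t}{9 + t}$
$r = 76$ ($r = -2 + 78 = 76$)
$L{\left(g \right)} \left(-33\right) + r = \frac{10 - 19}{9 - 19} \left(-33\right) + 76 = \frac{1}{-10} \left(-9\right) \left(-33\right) + 76 = \left(- \frac{1}{10}\right) \left(-9\right) \left(-33\right) + 76 = \frac{9}{10} \left(-33\right) + 76 = - \frac{297}{10} + 76 = \frac{463}{10}$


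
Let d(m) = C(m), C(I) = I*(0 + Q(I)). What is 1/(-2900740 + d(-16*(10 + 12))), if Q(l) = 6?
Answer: -1/2902852 ≈ -3.4449e-7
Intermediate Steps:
C(I) = 6*I (C(I) = I*(0 + 6) = I*6 = 6*I)
d(m) = 6*m
1/(-2900740 + d(-16*(10 + 12))) = 1/(-2900740 + 6*(-16*(10 + 12))) = 1/(-2900740 + 6*(-16*22)) = 1/(-2900740 + 6*(-352)) = 1/(-2900740 - 2112) = 1/(-2902852) = -1/2902852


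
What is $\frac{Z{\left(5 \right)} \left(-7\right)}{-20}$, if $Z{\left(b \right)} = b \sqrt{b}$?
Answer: $\frac{7 \sqrt{5}}{4} \approx 3.9131$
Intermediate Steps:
$Z{\left(b \right)} = b^{\frac{3}{2}}$
$\frac{Z{\left(5 \right)} \left(-7\right)}{-20} = \frac{5^{\frac{3}{2}} \left(-7\right)}{-20} = 5 \sqrt{5} \left(-7\right) \left(- \frac{1}{20}\right) = - 35 \sqrt{5} \left(- \frac{1}{20}\right) = \frac{7 \sqrt{5}}{4}$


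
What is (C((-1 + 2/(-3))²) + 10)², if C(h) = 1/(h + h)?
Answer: 259081/2500 ≈ 103.63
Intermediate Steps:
C(h) = 1/(2*h)
(C((-1 + 2/(-3))²) + 10)² = (1/(2*((-1 + 2/(-3))²)) + 10)² = (1/(2*((-1 + 2*(-⅓))²)) + 10)² = (1/(2*((-1 - ⅔)²)) + 10)² = (1/(2*((-5/3)²)) + 10)² = (1/(2*(25/9)) + 10)² = ((½)*(9/25) + 10)² = (9/50 + 10)² = (509/50)² = 259081/2500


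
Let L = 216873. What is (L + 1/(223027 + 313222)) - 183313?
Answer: 17996516441/536249 ≈ 33560.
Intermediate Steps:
(L + 1/(223027 + 313222)) - 183313 = (216873 + 1/(223027 + 313222)) - 183313 = (216873 + 1/536249) - 183313 = 116297929378/536249 - 183313 = 17996516441/536249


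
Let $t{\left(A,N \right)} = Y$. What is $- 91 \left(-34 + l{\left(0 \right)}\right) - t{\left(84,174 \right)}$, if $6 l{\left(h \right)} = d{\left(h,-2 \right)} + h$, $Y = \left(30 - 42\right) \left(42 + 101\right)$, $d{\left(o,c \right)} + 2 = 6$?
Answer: $\frac{14248}{3} \approx 4749.3$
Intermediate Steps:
$d{\left(o,c \right)} = 4$ ($d{\left(o,c \right)} = -2 + 6 = 4$)
$Y = -1716$ ($Y = \left(-12\right) 143 = -1716$)
$t{\left(A,N \right)} = -1716$
$l{\left(h \right)} = \frac{2}{3} + \frac{h}{6}$ ($l{\left(h \right)} = \frac{4 + h}{6} = \frac{2}{3} + \frac{h}{6}$)
$- 91 \left(-34 + l{\left(0 \right)}\right) - t{\left(84,174 \right)} = - 91 \left(-34 + \left(\frac{2}{3} + \frac{1}{6} \cdot 0\right)\right) - -1716 = - 91 \left(-34 + \left(\frac{2}{3} + 0\right)\right) + 1716 = - 91 \left(-34 + \frac{2}{3}\right) + 1716 = \left(-91\right) \left(- \frac{100}{3}\right) + 1716 = \frac{9100}{3} + 1716 = \frac{14248}{3}$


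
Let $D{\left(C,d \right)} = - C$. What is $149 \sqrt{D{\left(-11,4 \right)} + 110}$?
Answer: $1639$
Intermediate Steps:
$149 \sqrt{D{\left(-11,4 \right)} + 110} = 149 \sqrt{\left(-1\right) \left(-11\right) + 110} = 149 \sqrt{11 + 110} = 149 \sqrt{121} = 149 \cdot 11 = 1639$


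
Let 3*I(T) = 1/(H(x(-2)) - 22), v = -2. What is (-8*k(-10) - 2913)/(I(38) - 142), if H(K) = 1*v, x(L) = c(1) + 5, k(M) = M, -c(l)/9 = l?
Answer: 203976/10225 ≈ 19.949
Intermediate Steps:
c(l) = -9*l
x(L) = -4 (x(L) = -9*1 + 5 = -9 + 5 = -4)
H(K) = -2 (H(K) = 1*(-2) = -2)
I(T) = -1/72 (I(T) = 1/(3*(-2 - 22)) = (1/3)/(-24) = (1/3)*(-1/24) = -1/72)
(-8*k(-10) - 2913)/(I(38) - 142) = (-8*(-10) - 2913)/(-1/72 - 142) = (80 - 2913)/(-10225/72) = -2833*(-72/10225) = 203976/10225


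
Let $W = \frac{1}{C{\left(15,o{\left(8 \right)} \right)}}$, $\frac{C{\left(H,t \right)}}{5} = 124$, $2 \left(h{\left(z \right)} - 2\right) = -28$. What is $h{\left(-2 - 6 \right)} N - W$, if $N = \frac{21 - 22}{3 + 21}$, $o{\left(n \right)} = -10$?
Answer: $\frac{309}{620} \approx 0.49839$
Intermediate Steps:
$h{\left(z \right)} = -12$ ($h{\left(z \right)} = 2 + \frac{1}{2} \left(-28\right) = 2 - 14 = -12$)
$C{\left(H,t \right)} = 620$ ($C{\left(H,t \right)} = 5 \cdot 124 = 620$)
$N = - \frac{1}{24} \approx -0.041667$
$W = \frac{1}{620} \approx 0.0016129$
$h{\left(-2 - 6 \right)} N - W = \left(-12\right) \left(- \frac{1}{24}\right) - \frac{1}{620} = \frac{1}{2} - \frac{1}{620} = \frac{309}{620}$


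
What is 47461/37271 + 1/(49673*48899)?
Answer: 8867759375286/6963828397409 ≈ 1.2734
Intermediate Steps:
47461/37271 + 1/(49673*48899) = 47461*(1/37271) + (1/49673)*(1/48899) = 47461/37271 + 1/2428960027 = 8867759375286/6963828397409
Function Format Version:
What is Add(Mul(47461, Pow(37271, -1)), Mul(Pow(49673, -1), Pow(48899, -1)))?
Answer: Rational(8867759375286, 6963828397409) ≈ 1.2734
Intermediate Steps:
Add(Mul(47461, Pow(37271, -1)), Mul(Pow(49673, -1), Pow(48899, -1))) = Add(Mul(47461, Rational(1, 37271)), Mul(Rational(1, 49673), Rational(1, 48899))) = Add(Rational(47461, 37271), Rational(1, 2428960027)) = Rational(8867759375286, 6963828397409)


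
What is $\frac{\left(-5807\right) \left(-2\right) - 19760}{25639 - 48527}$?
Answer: $\frac{4073}{11444} \approx 0.35591$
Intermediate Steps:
$\frac{\left(-5807\right) \left(-2\right) - 19760}{25639 - 48527} = \frac{11614 - 19760}{-22888} = \left(-8146\right) \left(- \frac{1}{22888}\right) = \frac{4073}{11444}$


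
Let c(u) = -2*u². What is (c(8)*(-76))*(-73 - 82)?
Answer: -1507840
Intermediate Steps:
(c(8)*(-76))*(-73 - 82) = (-2*8²*(-76))*(-73 - 82) = (-2*64*(-76))*(-155) = -128*(-76)*(-155) = 9728*(-155) = -1507840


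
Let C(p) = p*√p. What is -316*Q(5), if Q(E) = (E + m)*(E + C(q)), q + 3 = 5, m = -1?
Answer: -6320 - 2528*√2 ≈ -9895.1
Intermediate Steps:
q = 2 (q = -3 + 5 = 2)
C(p) = p^(3/2)
Q(E) = (-1 + E)*(E + 2*√2) (Q(E) = (E - 1)*(E + 2^(3/2)) = (-1 + E)*(E + 2*√2))
-316*Q(5) = -316*(5² - 1*5 - 2*√2 + 2*5*√2) = -316*(25 - 5 - 2*√2 + 10*√2) = -316*(20 + 8*√2) = -6320 - 2528*√2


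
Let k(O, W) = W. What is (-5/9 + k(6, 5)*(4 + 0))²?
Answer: 30625/81 ≈ 378.09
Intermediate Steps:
(-5/9 + k(6, 5)*(4 + 0))² = (-5/9 + 5*(4 + 0))² = (-5*⅑ + 5*4)² = (-5/9 + 20)² = (175/9)² = 30625/81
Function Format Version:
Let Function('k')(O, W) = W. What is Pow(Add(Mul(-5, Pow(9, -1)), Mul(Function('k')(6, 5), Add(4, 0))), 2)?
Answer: Rational(30625, 81) ≈ 378.09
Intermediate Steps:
Pow(Add(Mul(-5, Pow(9, -1)), Mul(Function('k')(6, 5), Add(4, 0))), 2) = Pow(Add(Mul(-5, Pow(9, -1)), Mul(5, Add(4, 0))), 2) = Pow(Add(Mul(-5, Rational(1, 9)), Mul(5, 4)), 2) = Pow(Add(Rational(-5, 9), 20), 2) = Pow(Rational(175, 9), 2) = Rational(30625, 81)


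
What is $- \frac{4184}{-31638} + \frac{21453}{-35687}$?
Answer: $- \frac{264707803}{564532653} \approx -0.4689$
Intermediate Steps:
$- \frac{4184}{-31638} + \frac{21453}{-35687} = \left(-4184\right) \left(- \frac{1}{31638}\right) + 21453 \left(- \frac{1}{35687}\right) = \frac{2092}{15819} - \frac{21453}{35687} = - \frac{264707803}{564532653}$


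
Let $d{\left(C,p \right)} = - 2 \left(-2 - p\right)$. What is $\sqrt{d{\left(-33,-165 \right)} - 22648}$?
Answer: $i \sqrt{22974} \approx 151.57 i$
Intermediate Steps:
$d{\left(C,p \right)} = 4 + 2 p$
$\sqrt{d{\left(-33,-165 \right)} - 22648} = \sqrt{\left(4 + 2 \left(-165\right)\right) - 22648} = \sqrt{\left(4 - 330\right) - 22648} = \sqrt{-326 - 22648} = \sqrt{-22974} = i \sqrt{22974}$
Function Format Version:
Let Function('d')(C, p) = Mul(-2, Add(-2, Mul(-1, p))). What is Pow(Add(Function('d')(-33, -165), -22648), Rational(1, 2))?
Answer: Mul(I, Pow(22974, Rational(1, 2))) ≈ Mul(151.57, I)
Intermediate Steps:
Function('d')(C, p) = Add(4, Mul(2, p))
Pow(Add(Function('d')(-33, -165), -22648), Rational(1, 2)) = Pow(Add(Add(4, Mul(2, -165)), -22648), Rational(1, 2)) = Pow(Add(Add(4, -330), -22648), Rational(1, 2)) = Pow(Add(-326, -22648), Rational(1, 2)) = Pow(-22974, Rational(1, 2)) = Mul(I, Pow(22974, Rational(1, 2)))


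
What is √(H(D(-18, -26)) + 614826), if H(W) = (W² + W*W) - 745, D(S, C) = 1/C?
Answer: √415118758/26 ≈ 783.63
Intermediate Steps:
H(W) = -745 + 2*W² (H(W) = (W² + W²) - 745 = 2*W² - 745 = -745 + 2*W²)
√(H(D(-18, -26)) + 614826) = √((-745 + 2*(1/(-26))²) + 614826) = √((-745 + 2*(-1/26)²) + 614826) = √((-745 + 2*(1/676)) + 614826) = √((-745 + 1/338) + 614826) = √(-251809/338 + 614826) = √(207559379/338) = √415118758/26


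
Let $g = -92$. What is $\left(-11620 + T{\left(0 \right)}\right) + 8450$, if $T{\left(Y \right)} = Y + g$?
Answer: $-3262$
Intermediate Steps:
$T{\left(Y \right)} = -92 + Y$ ($T{\left(Y \right)} = Y - 92 = -92 + Y$)
$\left(-11620 + T{\left(0 \right)}\right) + 8450 = \left(-11620 + \left(-92 + 0\right)\right) + 8450 = \left(-11620 - 92\right) + 8450 = -11712 + 8450 = -3262$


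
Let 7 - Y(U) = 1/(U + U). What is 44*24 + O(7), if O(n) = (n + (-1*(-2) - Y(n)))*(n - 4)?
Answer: 14871/14 ≈ 1062.2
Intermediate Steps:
Y(U) = 7 - 1/(2*U) (Y(U) = 7 - 1/(U + U) = 7 - 1/(2*U))
O(n) = (-4 + n)*(-5 + n + 1/(2*n)) (O(n) = (n + (-1*(-2) - (7 - 1/(2*n))))*(n - 4) = (n + (2 + (-7 + 1/(2*n))))*(-4 + n) = (n + (-5 + 1/(2*n)))*(-4 + n) = (-5 + n + 1/(2*n))*(-4 + n) = (-4 + n)*(-5 + n + 1/(2*n)))
44*24 + O(7) = 44*24 + (41/2 + 7² - 9*7 - 2/7) = 1056 + (41/2 + 49 - 63 - 2*⅐) = 1056 + (41/2 + 49 - 63 - 2/7) = 1056 + 87/14 = 14871/14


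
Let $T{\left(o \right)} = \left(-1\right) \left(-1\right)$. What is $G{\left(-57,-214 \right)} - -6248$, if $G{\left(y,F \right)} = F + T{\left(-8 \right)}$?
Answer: $6035$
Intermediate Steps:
$T{\left(o \right)} = 1$
$G{\left(y,F \right)} = 1 + F$ ($G{\left(y,F \right)} = F + 1 = 1 + F$)
$G{\left(-57,-214 \right)} - -6248 = \left(1 - 214\right) - -6248 = -213 + 6248 = 6035$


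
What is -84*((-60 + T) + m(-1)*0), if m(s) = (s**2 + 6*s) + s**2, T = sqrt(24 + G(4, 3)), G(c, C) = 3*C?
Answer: 5040 - 84*sqrt(33) ≈ 4557.5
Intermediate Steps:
T = sqrt(33) (T = sqrt(24 + 3*3) = sqrt(24 + 9) = sqrt(33) ≈ 5.7446)
m(s) = 2*s**2 + 6*s
-84*((-60 + T) + m(-1)*0) = -84*((-60 + sqrt(33)) + (2*(-1)*(3 - 1))*0) = -84*((-60 + sqrt(33)) + (2*(-1)*2)*0) = -84*((-60 + sqrt(33)) - 4*0) = -84*((-60 + sqrt(33)) + 0) = -84*(-60 + sqrt(33)) = 5040 - 84*sqrt(33)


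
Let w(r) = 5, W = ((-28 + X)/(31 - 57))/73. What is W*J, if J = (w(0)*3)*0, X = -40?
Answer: 0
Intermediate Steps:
W = 34/949 (W = ((-28 - 40)/(31 - 57))/73 = -68/(-26)*(1/73) = -68*(-1/26)*(1/73) = (34/13)*(1/73) = 34/949 ≈ 0.035827)
J = 0 (J = (5*3)*0 = 15*0 = 0)
W*J = (34/949)*0 = 0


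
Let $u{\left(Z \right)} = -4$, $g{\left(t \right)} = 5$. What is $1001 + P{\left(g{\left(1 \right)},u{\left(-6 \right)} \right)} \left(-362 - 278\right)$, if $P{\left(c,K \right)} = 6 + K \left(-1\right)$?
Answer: $-5399$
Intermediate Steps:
$P{\left(c,K \right)} = 6 - K$
$1001 + P{\left(g{\left(1 \right)},u{\left(-6 \right)} \right)} \left(-362 - 278\right) = 1001 + \left(6 - -4\right) \left(-362 - 278\right) = 1001 + \left(6 + 4\right) \left(-362 - 278\right) = 1001 + 10 \left(-640\right) = 1001 - 6400 = -5399$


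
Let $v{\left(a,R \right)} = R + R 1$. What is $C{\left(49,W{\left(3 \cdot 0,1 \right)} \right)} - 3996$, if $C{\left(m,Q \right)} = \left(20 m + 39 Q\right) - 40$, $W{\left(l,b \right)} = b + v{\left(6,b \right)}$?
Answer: $-2939$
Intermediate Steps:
$v{\left(a,R \right)} = 2 R$ ($v{\left(a,R \right)} = R + R = 2 R$)
$W{\left(l,b \right)} = 3 b$ ($W{\left(l,b \right)} = b + 2 b = 3 b$)
$C{\left(m,Q \right)} = -40 + 20 m + 39 Q$
$C{\left(49,W{\left(3 \cdot 0,1 \right)} \right)} - 3996 = \left(-40 + 20 \cdot 49 + 39 \cdot 3 \cdot 1\right) - 3996 = \left(-40 + 980 + 39 \cdot 3\right) - 3996 = \left(-40 + 980 + 117\right) - 3996 = 1057 - 3996 = -2939$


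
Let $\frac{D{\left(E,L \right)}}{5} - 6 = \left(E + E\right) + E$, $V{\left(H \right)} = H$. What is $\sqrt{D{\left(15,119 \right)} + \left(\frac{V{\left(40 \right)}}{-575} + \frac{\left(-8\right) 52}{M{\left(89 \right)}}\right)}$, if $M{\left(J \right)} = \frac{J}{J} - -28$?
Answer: $\frac{\sqrt{2675847255}}{3335} \approx 15.511$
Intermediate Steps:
$M{\left(J \right)} = 29$ ($M{\left(J \right)} = 1 + 28 = 29$)
$D{\left(E,L \right)} = 30 + 15 E$ ($D{\left(E,L \right)} = 30 + 5 \left(\left(E + E\right) + E\right) = 30 + 5 \left(2 E + E\right) = 30 + 5 \cdot 3 E = 30 + 15 E$)
$\sqrt{D{\left(15,119 \right)} + \left(\frac{V{\left(40 \right)}}{-575} + \frac{\left(-8\right) 52}{M{\left(89 \right)}}\right)} = \sqrt{\left(30 + 15 \cdot 15\right) + \left(\frac{40}{-575} + \frac{\left(-8\right) 52}{29}\right)} = \sqrt{\left(30 + 225\right) + \left(40 \left(- \frac{1}{575}\right) - \frac{416}{29}\right)} = \sqrt{255 - \frac{48072}{3335}} = \sqrt{\frac{802353}{3335}} = \frac{\sqrt{2675847255}}{3335}$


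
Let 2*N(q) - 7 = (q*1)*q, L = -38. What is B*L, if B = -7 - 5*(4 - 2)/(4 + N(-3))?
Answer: 893/3 ≈ 297.67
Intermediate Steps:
N(q) = 7/2 + q²/2 (N(q) = 7/2 + ((q*1)*q)/2 = 7/2 + (q*q)/2 = 7/2 + q²/2)
B = -47/6 (B = -7 - 5*(4 - 2)/(4 + (7/2 + (½)*(-3)²)) = -7 - 10/(4 + (7/2 + (½)*9)) = -7 - 10/(4 + (7/2 + 9/2)) = -7 - 10/(4 + 8) = -7 - 10/12 = -7 - 5*⅙ = -7 - ⅚ = -47/6 ≈ -7.8333)
B*L = -47/6*(-38) = 893/3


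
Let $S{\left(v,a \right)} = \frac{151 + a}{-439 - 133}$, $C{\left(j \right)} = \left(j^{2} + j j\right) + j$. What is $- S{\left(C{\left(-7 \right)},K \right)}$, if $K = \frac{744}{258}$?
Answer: $\frac{509}{1892} \approx 0.26903$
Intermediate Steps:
$C{\left(j \right)} = j + 2 j^{2}$ ($C{\left(j \right)} = \left(j^{2} + j^{2}\right) + j = 2 j^{2} + j = j + 2 j^{2}$)
$K = \frac{124}{43}$ ($K = 744 \cdot \frac{1}{258} = \frac{124}{43} \approx 2.8837$)
$S{\left(v,a \right)} = - \frac{151}{572} - \frac{a}{572}$ ($S{\left(v,a \right)} = \frac{151 + a}{-572} = \left(151 + a\right) \left(- \frac{1}{572}\right) = - \frac{151}{572} - \frac{a}{572}$)
$- S{\left(C{\left(-7 \right)},K \right)} = - (- \frac{151}{572} - \frac{31}{6149}) = \left(-1\right) \left(- \frac{509}{1892}\right) = \frac{509}{1892}$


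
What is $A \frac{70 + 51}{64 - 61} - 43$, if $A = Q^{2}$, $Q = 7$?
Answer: $\frac{5800}{3} \approx 1933.3$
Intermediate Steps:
$A = 49$ ($A = 7^{2} = 49$)
$A \frac{70 + 51}{64 - 61} - 43 = 49 \frac{70 + 51}{64 - 61} - 43 = 49 \cdot \frac{121}{3} - 43 = \frac{5929}{3} - 43 = \frac{5800}{3}$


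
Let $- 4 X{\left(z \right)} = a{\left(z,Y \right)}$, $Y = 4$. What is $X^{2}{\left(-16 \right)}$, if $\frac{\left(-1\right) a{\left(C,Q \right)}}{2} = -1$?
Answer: $\frac{1}{4} \approx 0.25$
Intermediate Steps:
$a{\left(C,Q \right)} = 2$ ($a{\left(C,Q \right)} = \left(-2\right) \left(-1\right) = 2$)
$X{\left(z \right)} = - \frac{1}{2}$ ($X{\left(z \right)} = \left(- \frac{1}{4}\right) 2 = - \frac{1}{2}$)
$X^{2}{\left(-16 \right)} = \left(- \frac{1}{2}\right)^{2} = \frac{1}{4}$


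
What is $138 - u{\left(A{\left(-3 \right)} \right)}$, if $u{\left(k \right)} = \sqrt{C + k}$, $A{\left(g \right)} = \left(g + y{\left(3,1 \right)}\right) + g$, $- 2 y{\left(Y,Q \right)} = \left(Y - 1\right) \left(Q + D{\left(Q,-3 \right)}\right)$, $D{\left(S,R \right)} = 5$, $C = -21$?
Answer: $138 - i \sqrt{33} \approx 138.0 - 5.7446 i$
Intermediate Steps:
$y{\left(Y,Q \right)} = - \frac{\left(-1 + Y\right) \left(5 + Q\right)}{2}$ ($y{\left(Y,Q \right)} = - \frac{\left(Y - 1\right) \left(Q + 5\right)}{2} = - \frac{\left(-1 + Y\right) \left(5 + Q\right)}{2}$)
$A{\left(g \right)} = -6 + 2 g$ ($A{\left(g \right)} = \left(g + \left(\frac{5}{2} + \frac{1}{2} \cdot 1 - \frac{15}{2} - \frac{1}{2} \cdot 3\right)\right) + g = \left(g + \left(\frac{5}{2} + \frac{1}{2} - \frac{15}{2} - \frac{3}{2}\right)\right) + g = \left(g - 6\right) + g = \left(-6 + g\right) + g = -6 + 2 g$)
$u{\left(k \right)} = \sqrt{-21 + k}$
$138 - u{\left(A{\left(-3 \right)} \right)} = 138 - \sqrt{-21 + \left(-6 + 2 \left(-3\right)\right)} = 138 - \sqrt{-21 - 12} = 138 - \sqrt{-33} = 138 - i \sqrt{33}$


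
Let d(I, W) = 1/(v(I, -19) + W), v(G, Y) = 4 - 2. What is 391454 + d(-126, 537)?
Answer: 210993707/539 ≈ 3.9145e+5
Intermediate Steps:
v(G, Y) = 2
d(I, W) = 1/(2 + W)
391454 + d(-126, 537) = 391454 + 1/(2 + 537) = 391454 + 1/539 = 210993707/539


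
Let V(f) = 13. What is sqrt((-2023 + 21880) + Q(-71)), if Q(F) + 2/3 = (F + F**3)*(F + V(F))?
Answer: sqrt(187045311)/3 ≈ 4558.8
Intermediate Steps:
Q(F) = -2/3 + (13 + F)*(F + F**3) (Q(F) = -2/3 + (F + F**3)*(F + 13) = -2/3 + (F + F**3)*(13 + F) = -2/3 + (13 + F)*(F + F**3))
sqrt((-2023 + 21880) + Q(-71)) = sqrt((-2023 + 21880) + (-2/3 + (-71)**2 + (-71)**4 + 13*(-71) + 13*(-71)**3)) = sqrt(19857 + (-2/3 + 5041 + 25411681 - 923 + 13*(-357911))) = sqrt(19857 + (-2/3 + 5041 + 25411681 - 923 - 4652843)) = sqrt(19857 + 62288866/3) = sqrt(62348437/3) = sqrt(187045311)/3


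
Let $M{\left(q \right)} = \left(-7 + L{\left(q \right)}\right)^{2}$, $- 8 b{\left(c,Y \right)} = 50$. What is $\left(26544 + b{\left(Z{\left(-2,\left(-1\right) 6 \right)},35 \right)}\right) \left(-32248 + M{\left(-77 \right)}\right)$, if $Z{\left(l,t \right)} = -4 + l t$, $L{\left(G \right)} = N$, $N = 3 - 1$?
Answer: $- \frac{3420503673}{4} \approx -8.5513 \cdot 10^{8}$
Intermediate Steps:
$N = 2$
$L{\left(G \right)} = 2$
$b{\left(c,Y \right)} = - \frac{25}{4}$ ($b{\left(c,Y \right)} = \left(- \frac{1}{8}\right) 50 = - \frac{25}{4}$)
$M{\left(q \right)} = 25$ ($M{\left(q \right)} = \left(-7 + 2\right)^{2} = \left(-5\right)^{2} = 25$)
$\left(26544 + b{\left(Z{\left(-2,\left(-1\right) 6 \right)},35 \right)}\right) \left(-32248 + M{\left(-77 \right)}\right) = \left(26544 - \frac{25}{4}\right) \left(-32248 + 25\right) = \frac{106151}{4} \left(-32223\right) = - \frac{3420503673}{4}$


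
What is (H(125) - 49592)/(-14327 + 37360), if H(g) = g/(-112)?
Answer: -5554429/2579696 ≈ -2.1531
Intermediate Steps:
H(g) = -g/112 (H(g) = g*(-1/112) = -g/112)
(H(125) - 49592)/(-14327 + 37360) = (-1/112*125 - 49592)/(-14327 + 37360) = (-125/112 - 49592)/23033 = -5554429/112*1/23033 = -5554429/2579696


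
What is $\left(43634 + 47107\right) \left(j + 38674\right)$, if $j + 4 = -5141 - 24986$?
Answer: $775200363$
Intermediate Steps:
$j = -30131$ ($j = -4 - 30127 = -30131$)
$\left(43634 + 47107\right) \left(j + 38674\right) = \left(43634 + 47107\right) \left(-30131 + 38674\right) = 90741 \cdot 8543 = 775200363$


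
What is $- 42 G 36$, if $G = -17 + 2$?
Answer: $22680$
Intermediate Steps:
$G = -15$
$- 42 G 36 = \left(-42\right) \left(-15\right) 36 = 630 \cdot 36 = 22680$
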